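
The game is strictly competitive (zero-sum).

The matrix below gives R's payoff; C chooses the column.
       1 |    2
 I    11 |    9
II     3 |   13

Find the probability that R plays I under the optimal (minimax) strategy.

Row minima are 9 and 3, so R's maximin is 9; column maxima are 11 and 13, so C's minimax is 11. These differ, so the equilibrium is in mixed strategies.
Let R play I with probability p. C is indifferent when 11p + 3(1−p) = 9p + 13(1−p), giving p = 5/6.

5/6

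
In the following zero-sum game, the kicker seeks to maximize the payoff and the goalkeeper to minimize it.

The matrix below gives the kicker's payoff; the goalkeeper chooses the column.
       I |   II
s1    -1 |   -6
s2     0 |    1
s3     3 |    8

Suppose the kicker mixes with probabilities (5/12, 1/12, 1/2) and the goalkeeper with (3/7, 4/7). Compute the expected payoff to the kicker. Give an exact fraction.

Against (3/7, 4/7), each row's expected payoff is s1: -27/7; s2: 4/7; s3: 41/7.
Taking the (5/12, 1/12, 1/2)-weighted average: (5/12)·(-27/7) + (1/12)·(4/7) + (1/2)·(41/7) = 115/84.

115/84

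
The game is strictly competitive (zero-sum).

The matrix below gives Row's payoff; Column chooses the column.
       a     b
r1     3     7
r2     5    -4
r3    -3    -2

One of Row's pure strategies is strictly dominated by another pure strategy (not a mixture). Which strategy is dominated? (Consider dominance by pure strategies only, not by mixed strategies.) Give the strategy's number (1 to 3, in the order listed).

3

Compare r3 with r1: 3 > -3, 7 > -2.
So r1 strictly dominates r3 for Row; r3 is strictly dominated.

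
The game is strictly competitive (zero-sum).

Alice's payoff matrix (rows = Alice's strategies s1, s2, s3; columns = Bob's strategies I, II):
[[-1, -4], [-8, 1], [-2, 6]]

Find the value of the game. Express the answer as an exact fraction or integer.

-14/11

Row s2 is strictly dominated by row s3, so Alice never plays it.
The remaining 2×2 game on (s1, s3) × (I, II) has no saddle point. Let Alice play s1 with probability p; indifference gives −p − 2(1−p) = −4p + 6(1−p), so p = 8/11.
Similarly Bob's optimal q on I is 10/11, and the value is -1·(10/11) + (-4)·(1/11) = -14/11.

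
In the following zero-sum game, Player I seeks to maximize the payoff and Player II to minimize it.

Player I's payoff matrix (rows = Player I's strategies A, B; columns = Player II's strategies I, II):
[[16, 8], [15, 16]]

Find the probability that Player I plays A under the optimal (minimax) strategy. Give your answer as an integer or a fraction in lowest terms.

Row minima are 8 and 15, so Player I's maximin is 15; column maxima are 16 and 16, so Player II's minimax is 16. These differ, so the equilibrium is in mixed strategies.
Let Player I play A with probability p. Player II is indifferent when 16p + 15(1−p) = 8p + 16(1−p), giving p = 1/9.

1/9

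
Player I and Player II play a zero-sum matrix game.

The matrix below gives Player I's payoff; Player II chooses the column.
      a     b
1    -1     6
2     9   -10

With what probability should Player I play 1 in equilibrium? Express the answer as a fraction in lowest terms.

Row minima are -1 and -10, so Player I's maximin is -1; column maxima are 9 and 6, so Player II's minimax is 6. These differ, so the equilibrium is in mixed strategies.
Let Player I play 1 with probability p. Player II is indifferent when −p + 9(1−p) = 6p − 10(1−p), giving p = 19/26.

19/26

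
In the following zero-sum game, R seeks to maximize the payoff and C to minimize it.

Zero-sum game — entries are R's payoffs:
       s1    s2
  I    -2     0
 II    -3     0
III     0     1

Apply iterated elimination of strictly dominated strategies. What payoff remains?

0

Column s2 is strictly dominated by s1 for C (-2<0, -3<0, 0<1); eliminate s2.
Row II is strictly dominated by row I (-2>-3); eliminate II.
Row I is strictly dominated by row III (0>-2); eliminate I.
Only (III, s1) remains, with payoff 0.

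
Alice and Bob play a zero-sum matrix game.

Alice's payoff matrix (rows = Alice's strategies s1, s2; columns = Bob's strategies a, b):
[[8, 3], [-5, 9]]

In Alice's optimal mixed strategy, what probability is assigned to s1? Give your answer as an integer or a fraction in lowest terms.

14/19

Row minima are 3 and -5, so Alice's maximin is 3; column maxima are 8 and 9, so Bob's minimax is 8. These differ, so the equilibrium is in mixed strategies.
Let Alice play s1 with probability p. Bob is indifferent when 8p − 5(1−p) = 3p + 9(1−p), giving p = 14/19.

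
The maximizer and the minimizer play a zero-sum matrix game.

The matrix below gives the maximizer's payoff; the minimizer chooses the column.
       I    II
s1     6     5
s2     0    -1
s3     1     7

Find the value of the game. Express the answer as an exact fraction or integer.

37/7

Row s2 is strictly dominated by row s1, so the maximizer never plays it.
The remaining 2×2 game on (s1, s3) × (I, II) has no saddle point. Let the maximizer play s1 with probability p; indifference gives 6p + (1−p) = 5p + 7(1−p), so p = 6/7.
Similarly the minimizer's optimal q on I is 2/7, and the value is 6·(2/7) + (5)·(5/7) = 37/7.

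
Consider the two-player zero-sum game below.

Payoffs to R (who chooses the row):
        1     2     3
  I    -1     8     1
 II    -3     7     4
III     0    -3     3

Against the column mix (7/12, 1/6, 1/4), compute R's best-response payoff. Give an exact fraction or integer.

I: (-1)·(7/12) + (8)·(1/6) + (1)·(1/4) = 1.
II: (-3)·(7/12) + (7)·(1/6) + (4)·(1/4) = 5/12.
III: (0)·(7/12) + (-3)·(1/6) + (3)·(1/4) = 1/4.
The best pure response is I with expected payoff 1.

1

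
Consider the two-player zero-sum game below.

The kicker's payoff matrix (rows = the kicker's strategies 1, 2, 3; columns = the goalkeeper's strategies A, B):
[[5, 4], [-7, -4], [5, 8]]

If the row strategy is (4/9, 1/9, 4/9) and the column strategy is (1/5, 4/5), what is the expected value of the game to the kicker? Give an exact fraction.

209/45

Against (1/5, 4/5), each row's expected payoff is 1: 21/5; 2: -23/5; 3: 37/5.
Taking the (4/9, 1/9, 4/9)-weighted average: (4/9)·(21/5) + (1/9)·(-23/5) + (4/9)·(37/5) = 209/45.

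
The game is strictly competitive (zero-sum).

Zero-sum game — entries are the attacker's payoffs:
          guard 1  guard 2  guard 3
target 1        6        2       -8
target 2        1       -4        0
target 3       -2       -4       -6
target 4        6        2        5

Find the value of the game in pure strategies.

Row minima: -8, -4, -6, 2 → the attacker's maximin is 2.
Column maxima: 6, 2, 5 → the defender's minimax is 2.
They coincide at (target 4, guard 2), so the value is 2.

2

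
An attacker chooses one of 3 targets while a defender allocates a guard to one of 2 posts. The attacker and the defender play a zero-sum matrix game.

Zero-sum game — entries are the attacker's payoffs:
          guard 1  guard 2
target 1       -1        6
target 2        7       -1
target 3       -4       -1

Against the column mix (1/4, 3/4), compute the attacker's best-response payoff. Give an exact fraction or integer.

target 1: (-1)·(1/4) + (6)·(3/4) = 17/4.
target 2: (7)·(1/4) + (-1)·(3/4) = 1.
target 3: (-4)·(1/4) + (-1)·(3/4) = -7/4.
The best pure response is target 1 with expected payoff 17/4.

17/4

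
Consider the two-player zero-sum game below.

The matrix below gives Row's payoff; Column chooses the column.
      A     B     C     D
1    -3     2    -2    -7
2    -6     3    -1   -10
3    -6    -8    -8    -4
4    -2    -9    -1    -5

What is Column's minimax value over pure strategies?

-4

The worst case (largest entry) in each column is A: -2, B: 3, C: -1, D: -4.
The best (smallest) of these is -4.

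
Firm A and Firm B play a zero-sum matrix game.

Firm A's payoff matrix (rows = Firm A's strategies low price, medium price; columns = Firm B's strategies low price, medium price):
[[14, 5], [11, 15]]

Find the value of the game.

155/13

Row minima are 5 and 11, so Firm A's maximin is 11; column maxima are 14 and 15, so Firm B's minimax is 14. These differ, so the equilibrium is in mixed strategies.
Let Firm A play low price with probability p. Firm B is indifferent when 14p + 11(1−p) = 5p + 15(1−p), giving p = 4/13.
Let Firm B play low price with probability q. Firm A is indifferent when 14q + 5(1−q) = 11q + 15(1−q), giving q = 10/13.
The value is 14·(10/13) + (5)·(3/13) = 155/13.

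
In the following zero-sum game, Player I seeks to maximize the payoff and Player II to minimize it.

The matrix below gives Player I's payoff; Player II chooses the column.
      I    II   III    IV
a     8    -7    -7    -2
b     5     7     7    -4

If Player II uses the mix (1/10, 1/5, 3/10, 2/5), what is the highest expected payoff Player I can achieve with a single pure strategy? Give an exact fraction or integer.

a: (8)·(1/10) + (-7)·(1/5) + (-7)·(3/10) + (-2)·(2/5) = -7/2.
b: (5)·(1/10) + (7)·(1/5) + (7)·(3/10) + (-4)·(2/5) = 12/5.
The best pure response is b with expected payoff 12/5.

12/5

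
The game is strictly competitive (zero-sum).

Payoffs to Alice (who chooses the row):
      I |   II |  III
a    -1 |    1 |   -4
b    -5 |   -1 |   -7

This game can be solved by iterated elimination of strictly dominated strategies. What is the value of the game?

Row b is strictly dominated by row a (-1>-5, 1>-1, -4>-7); eliminate b.
Column I is strictly dominated by III for Bob (-4<-1); eliminate I.
Column II is strictly dominated by III for Bob (-4<1); eliminate II.
Only (a, III) remains, with payoff -4.

-4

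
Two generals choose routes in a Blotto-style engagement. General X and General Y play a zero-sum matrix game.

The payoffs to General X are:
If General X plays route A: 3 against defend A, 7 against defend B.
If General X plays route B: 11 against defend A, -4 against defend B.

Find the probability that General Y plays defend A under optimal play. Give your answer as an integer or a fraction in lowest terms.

11/19

Row minima are 3 and -4, so General X's maximin is 3; column maxima are 11 and 7, so General Y's minimax is 7. These differ, so the equilibrium is in mixed strategies.
Let General Y play defend A with probability q. General X is indifferent when 3q + 7(1−q) = 11q − 4(1−q), giving q = 11/19.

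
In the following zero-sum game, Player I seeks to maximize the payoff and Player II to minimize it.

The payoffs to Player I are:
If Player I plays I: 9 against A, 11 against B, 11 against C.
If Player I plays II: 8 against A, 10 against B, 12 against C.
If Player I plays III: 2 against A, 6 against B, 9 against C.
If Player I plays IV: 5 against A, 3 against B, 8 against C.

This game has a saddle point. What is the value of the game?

Row minima: 9, 8, 2, 3 → Player I's maximin is 9.
Column maxima: 9, 11, 12 → Player II's minimax is 9.
They coincide at (I, A), so the value is 9.

9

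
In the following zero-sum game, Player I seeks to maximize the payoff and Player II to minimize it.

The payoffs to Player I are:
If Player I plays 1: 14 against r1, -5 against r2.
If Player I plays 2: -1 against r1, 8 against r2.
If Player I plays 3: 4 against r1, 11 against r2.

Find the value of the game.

87/13

Row 2 is strictly dominated by row 3, so Player I never plays it.
The remaining 2×2 game on (1, 3) × (r1, r2) has no saddle point. Let Player I play 1 with probability p; indifference gives 14p + 4(1−p) = −5p + 11(1−p), so p = 7/26.
Similarly Player II's optimal q on r1 is 8/13, and the value is 14·(8/13) + (-5)·(5/13) = 87/13.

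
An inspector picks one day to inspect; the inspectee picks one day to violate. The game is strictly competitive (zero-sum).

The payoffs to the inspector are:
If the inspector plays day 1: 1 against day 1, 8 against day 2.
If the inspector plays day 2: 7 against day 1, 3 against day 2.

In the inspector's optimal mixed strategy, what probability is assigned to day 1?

4/11

Row minima are 1 and 3, so the inspector's maximin is 3; column maxima are 7 and 8, so the inspectee's minimax is 7. These differ, so the equilibrium is in mixed strategies.
Let the inspector play day 1 with probability p. The inspectee is indifferent when p + 7(1−p) = 8p + 3(1−p), giving p = 4/11.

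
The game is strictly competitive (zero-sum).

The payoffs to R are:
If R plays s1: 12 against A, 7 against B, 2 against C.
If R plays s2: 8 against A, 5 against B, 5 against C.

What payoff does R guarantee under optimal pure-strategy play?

5

Row minima: 2, 5 → R's maximin is 5.
Column maxima: 12, 7, 5 → C's minimax is 5.
They coincide at (s2, C), so the value is 5.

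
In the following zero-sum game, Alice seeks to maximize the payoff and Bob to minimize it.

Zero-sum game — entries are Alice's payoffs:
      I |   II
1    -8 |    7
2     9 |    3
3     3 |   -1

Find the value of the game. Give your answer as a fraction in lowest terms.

Row 3 is strictly dominated by row 2, so Alice never plays it.
The remaining 2×2 game on (1, 2) × (I, II) has no saddle point. Let Alice play 1 with probability p; indifference gives −8p + 9(1−p) = 7p + 3(1−p), so p = 2/7.
Similarly Bob's optimal q on I is 4/21, and the value is -8·(4/21) + (7)·(17/21) = 29/7.

29/7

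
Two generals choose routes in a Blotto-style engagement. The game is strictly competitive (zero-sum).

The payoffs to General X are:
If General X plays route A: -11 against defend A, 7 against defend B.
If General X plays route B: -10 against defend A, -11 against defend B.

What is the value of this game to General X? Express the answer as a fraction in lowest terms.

Row minima are -11 and -11, so General X's maximin is -11; column maxima are -10 and 7, so General Y's minimax is -10. These differ, so the equilibrium is in mixed strategies.
Let General X play route A with probability p. General Y is indifferent when −11p − 10(1−p) = 7p − 11(1−p), giving p = 1/19.
Let General Y play defend A with probability q. General X is indifferent when −11q + 7(1−q) = −10q − 11(1−q), giving q = 18/19.
The value is -11·(18/19) + (7)·(1/19) = -191/19.

-191/19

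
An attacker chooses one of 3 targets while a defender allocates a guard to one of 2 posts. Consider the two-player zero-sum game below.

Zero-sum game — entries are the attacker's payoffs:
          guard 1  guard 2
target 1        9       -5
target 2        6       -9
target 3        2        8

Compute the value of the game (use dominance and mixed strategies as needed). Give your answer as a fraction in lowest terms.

41/10

Row target 2 is strictly dominated by row target 1, so the attacker never plays it.
The remaining 2×2 game on (target 1, target 3) × (guard 1, guard 2) has no saddle point. Let the attacker play target 1 with probability p; indifference gives 9p + 2(1−p) = −5p + 8(1−p), so p = 3/10.
Similarly the defender's optimal q on guard 1 is 13/20, and the value is 9·(13/20) + (-5)·(7/20) = 41/10.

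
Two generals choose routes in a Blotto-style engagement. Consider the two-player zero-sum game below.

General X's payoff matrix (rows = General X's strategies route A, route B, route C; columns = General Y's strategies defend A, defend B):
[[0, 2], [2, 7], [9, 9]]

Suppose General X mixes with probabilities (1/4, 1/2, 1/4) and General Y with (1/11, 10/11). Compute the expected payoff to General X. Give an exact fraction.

263/44

Against (1/11, 10/11), each row's expected payoff is route A: 20/11; route B: 72/11; route C: 9.
Taking the (1/4, 1/2, 1/4)-weighted average: (1/4)·(20/11) + (1/2)·(72/11) + (1/4)·(9) = 263/44.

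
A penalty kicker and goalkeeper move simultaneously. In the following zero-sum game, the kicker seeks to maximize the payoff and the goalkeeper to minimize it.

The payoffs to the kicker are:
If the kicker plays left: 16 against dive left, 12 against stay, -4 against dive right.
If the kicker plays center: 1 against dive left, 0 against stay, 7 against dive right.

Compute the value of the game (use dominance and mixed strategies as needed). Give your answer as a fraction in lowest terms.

84/23

Column dive left is strictly dominated by stay for the goalkeeper (it gives the kicker more in every row).
The remaining 2×2 game on (left, center) × (stay, dive right) has no saddle point. Let the kicker play left with probability p; indifference gives 12p = −4p + 7(1−p), so p = 7/23.
Similarly the goalkeeper's optimal q on stay is 11/23, and the value is 12·(11/23) + (-4)·(12/23) = 84/23.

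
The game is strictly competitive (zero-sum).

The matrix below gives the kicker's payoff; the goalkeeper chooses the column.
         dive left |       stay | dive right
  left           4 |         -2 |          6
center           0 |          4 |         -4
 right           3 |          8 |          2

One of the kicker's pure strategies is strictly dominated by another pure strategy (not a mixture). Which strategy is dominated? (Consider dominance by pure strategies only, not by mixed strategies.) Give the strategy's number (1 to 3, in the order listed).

Compare center with right: 3 > 0, 8 > 4, 2 > -4.
So right strictly dominates center for the kicker; center is strictly dominated.

2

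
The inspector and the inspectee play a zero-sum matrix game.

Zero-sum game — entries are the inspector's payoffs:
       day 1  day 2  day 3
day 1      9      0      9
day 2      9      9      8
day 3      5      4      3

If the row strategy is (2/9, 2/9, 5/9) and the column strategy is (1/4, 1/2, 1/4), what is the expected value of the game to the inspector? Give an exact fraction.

31/6

Against (1/4, 1/2, 1/4), each row's expected payoff is day 1: 9/2; day 2: 35/4; day 3: 4.
Taking the (2/9, 2/9, 5/9)-weighted average: (2/9)·(9/2) + (2/9)·(35/4) + (5/9)·(4) = 31/6.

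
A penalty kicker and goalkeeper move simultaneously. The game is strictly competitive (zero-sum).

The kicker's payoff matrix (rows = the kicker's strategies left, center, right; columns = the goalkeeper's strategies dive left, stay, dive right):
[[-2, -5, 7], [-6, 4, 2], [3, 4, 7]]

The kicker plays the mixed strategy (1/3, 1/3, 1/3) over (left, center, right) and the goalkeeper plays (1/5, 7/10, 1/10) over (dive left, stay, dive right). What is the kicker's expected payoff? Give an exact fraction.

9/10

Against (1/5, 7/10, 1/10), each row's expected payoff is left: -16/5; center: 9/5; right: 41/10.
Taking the (1/3, 1/3, 1/3)-weighted average: (1/3)·(-16/5) + (1/3)·(9/5) + (1/3)·(41/10) = 9/10.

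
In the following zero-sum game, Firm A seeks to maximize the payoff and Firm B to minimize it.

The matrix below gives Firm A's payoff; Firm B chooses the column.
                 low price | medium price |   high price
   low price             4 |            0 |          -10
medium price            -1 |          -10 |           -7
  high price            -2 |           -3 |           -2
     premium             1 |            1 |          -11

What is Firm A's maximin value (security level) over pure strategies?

The worst-case payoff for each row is low price: -10, medium price: -10, high price: -3, premium: -11.
The best of these is -3.

-3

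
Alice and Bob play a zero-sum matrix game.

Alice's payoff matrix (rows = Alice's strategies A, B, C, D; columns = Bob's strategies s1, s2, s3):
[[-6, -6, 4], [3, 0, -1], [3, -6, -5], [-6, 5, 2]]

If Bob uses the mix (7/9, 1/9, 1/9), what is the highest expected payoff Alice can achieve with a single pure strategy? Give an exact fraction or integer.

20/9

A: (-6)·(7/9) + (-6)·(1/9) + (4)·(1/9) = -44/9.
B: (3)·(7/9) + (0)·(1/9) + (-1)·(1/9) = 20/9.
C: (3)·(7/9) + (-6)·(1/9) + (-5)·(1/9) = 10/9.
D: (-6)·(7/9) + (5)·(1/9) + (2)·(1/9) = -35/9.
The best pure response is B with expected payoff 20/9.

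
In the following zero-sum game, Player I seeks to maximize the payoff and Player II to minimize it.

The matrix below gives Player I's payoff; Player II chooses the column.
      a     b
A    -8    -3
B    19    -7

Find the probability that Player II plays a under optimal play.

Row minima are -8 and -7, so Player I's maximin is -7; column maxima are 19 and -3, so Player II's minimax is -3. These differ, so the equilibrium is in mixed strategies.
Let Player II play a with probability q. Player I is indifferent when −8q − 3(1−q) = 19q − 7(1−q), giving q = 4/31.

4/31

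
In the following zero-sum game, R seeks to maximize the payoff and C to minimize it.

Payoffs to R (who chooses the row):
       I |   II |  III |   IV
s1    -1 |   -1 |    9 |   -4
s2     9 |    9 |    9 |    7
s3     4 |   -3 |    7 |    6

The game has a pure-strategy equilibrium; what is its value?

Row minima: -4, 7, -3 → R's maximin is 7.
Column maxima: 9, 9, 9, 7 → C's minimax is 7.
They coincide at (s2, IV), so the value is 7.

7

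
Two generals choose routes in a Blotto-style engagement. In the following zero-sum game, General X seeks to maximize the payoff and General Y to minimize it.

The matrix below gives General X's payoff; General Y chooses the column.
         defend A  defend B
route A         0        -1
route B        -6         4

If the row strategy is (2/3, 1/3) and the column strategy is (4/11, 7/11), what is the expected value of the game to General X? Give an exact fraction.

Against (4/11, 7/11), each row's expected payoff is route A: -7/11; route B: 4/11.
Taking the (2/3, 1/3)-weighted average: (2/3)·(-7/11) + (1/3)·(4/11) = -10/33.

-10/33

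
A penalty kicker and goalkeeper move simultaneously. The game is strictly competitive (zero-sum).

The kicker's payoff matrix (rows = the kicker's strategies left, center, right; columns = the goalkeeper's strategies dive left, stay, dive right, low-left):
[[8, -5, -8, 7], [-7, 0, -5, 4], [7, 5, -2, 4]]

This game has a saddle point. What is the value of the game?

Row minima: -8, -7, -2 → the kicker's maximin is -2.
Column maxima: 8, 5, -2, 7 → the goalkeeper's minimax is -2.
They coincide at (right, dive right), so the value is -2.

-2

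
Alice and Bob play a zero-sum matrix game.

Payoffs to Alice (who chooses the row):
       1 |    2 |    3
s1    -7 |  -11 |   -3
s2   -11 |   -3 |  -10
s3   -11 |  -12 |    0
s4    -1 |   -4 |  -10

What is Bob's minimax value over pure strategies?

-3

The worst case (largest entry) in each column is 1: -1, 2: -3, 3: 0.
The best (smallest) of these is -3.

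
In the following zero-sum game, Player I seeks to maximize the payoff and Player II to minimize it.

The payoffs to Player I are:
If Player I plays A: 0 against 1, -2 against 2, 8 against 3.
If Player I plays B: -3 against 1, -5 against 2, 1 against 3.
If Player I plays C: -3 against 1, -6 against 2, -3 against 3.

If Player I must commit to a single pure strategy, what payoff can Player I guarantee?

-2

The worst-case payoff for each row is A: -2, B: -5, C: -6.
The best of these is -2.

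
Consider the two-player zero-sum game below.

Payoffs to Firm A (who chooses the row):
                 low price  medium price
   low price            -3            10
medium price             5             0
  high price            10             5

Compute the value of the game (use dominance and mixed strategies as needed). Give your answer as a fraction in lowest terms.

115/18

Row medium price is strictly dominated by row high price, so Firm A never plays it.
The remaining 2×2 game on (low price, high price) × (low price, medium price) has no saddle point. Let Firm A play low price with probability p; indifference gives −3p + 10(1−p) = 10p + 5(1−p), so p = 5/18.
Similarly Firm B's optimal q on low price is 5/18, and the value is -3·(5/18) + (10)·(13/18) = 115/18.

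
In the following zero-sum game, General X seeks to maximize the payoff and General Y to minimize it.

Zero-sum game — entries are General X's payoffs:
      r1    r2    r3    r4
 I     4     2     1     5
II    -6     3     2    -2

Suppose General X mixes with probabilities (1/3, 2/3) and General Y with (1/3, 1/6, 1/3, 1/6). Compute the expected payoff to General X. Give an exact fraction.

Against (1/3, 1/6, 1/3, 1/6), each row's expected payoff is I: 17/6; II: -7/6.
Taking the (1/3, 2/3)-weighted average: (1/3)·(17/6) + (2/3)·(-7/6) = 1/6.

1/6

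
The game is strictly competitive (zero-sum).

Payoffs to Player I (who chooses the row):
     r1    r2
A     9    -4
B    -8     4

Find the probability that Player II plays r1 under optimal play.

8/25

Row minima are -4 and -8, so Player I's maximin is -4; column maxima are 9 and 4, so Player II's minimax is 4. These differ, so the equilibrium is in mixed strategies.
Let Player II play r1 with probability q. Player I is indifferent when 9q − 4(1−q) = −8q + 4(1−q), giving q = 8/25.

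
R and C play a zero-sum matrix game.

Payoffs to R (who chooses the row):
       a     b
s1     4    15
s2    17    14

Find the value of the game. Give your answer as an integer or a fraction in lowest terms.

199/14

Row minima are 4 and 14, so R's maximin is 14; column maxima are 17 and 15, so C's minimax is 15. These differ, so the equilibrium is in mixed strategies.
Let R play s1 with probability p. C is indifferent when 4p + 17(1−p) = 15p + 14(1−p), giving p = 3/14.
Let C play a with probability q. R is indifferent when 4q + 15(1−q) = 17q + 14(1−q), giving q = 1/14.
The value is 4·(1/14) + (15)·(13/14) = 199/14.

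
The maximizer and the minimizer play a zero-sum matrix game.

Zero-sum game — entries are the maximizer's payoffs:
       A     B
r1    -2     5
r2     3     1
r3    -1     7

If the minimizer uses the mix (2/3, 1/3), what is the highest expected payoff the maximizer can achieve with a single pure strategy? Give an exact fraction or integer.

r1: (-2)·(2/3) + (5)·(1/3) = 1/3.
r2: (3)·(2/3) + (1)·(1/3) = 7/3.
r3: (-1)·(2/3) + (7)·(1/3) = 5/3.
The best pure response is r2 with expected payoff 7/3.

7/3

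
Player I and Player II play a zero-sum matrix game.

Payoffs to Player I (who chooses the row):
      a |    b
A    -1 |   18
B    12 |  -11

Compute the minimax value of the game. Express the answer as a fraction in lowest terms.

205/42

Row minima are -1 and -11, so Player I's maximin is -1; column maxima are 12 and 18, so Player II's minimax is 12. These differ, so the equilibrium is in mixed strategies.
Let Player I play A with probability p. Player II is indifferent when −p + 12(1−p) = 18p − 11(1−p), giving p = 23/42.
Let Player II play a with probability q. Player I is indifferent when −q + 18(1−q) = 12q − 11(1−q), giving q = 29/42.
The value is -1·(29/42) + (18)·(13/42) = 205/42.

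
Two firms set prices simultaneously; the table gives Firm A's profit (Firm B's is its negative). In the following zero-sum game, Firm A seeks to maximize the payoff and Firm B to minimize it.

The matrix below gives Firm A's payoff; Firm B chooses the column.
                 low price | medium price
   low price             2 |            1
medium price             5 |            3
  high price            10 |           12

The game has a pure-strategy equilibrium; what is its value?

10

Row minima: 1, 3, 10 → Firm A's maximin is 10.
Column maxima: 10, 12 → Firm B's minimax is 10.
They coincide at (high price, low price), so the value is 10.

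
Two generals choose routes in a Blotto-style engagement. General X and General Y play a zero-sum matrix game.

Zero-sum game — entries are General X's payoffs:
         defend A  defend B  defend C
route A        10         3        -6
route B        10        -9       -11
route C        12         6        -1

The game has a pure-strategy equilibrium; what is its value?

-1

Row minima: -6, -11, -1 → General X's maximin is -1.
Column maxima: 12, 6, -1 → General Y's minimax is -1.
They coincide at (route C, defend C), so the value is -1.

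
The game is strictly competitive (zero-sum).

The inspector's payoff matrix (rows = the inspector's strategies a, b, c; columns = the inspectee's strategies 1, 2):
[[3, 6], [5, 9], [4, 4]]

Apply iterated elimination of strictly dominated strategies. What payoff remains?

Row c is strictly dominated by row b (5>4, 9>4); eliminate c.
Column 2 is strictly dominated by 1 for the inspectee (3<6, 5<9); eliminate 2.
Row a is strictly dominated by row b (5>3); eliminate a.
Only (b, 1) remains, with payoff 5.

5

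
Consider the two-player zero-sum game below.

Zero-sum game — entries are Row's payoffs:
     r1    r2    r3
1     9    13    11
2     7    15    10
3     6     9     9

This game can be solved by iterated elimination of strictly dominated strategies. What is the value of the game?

9

Column r2 is strictly dominated by r1 for Column (9<13, 7<15, 6<9); eliminate r2.
Column r3 is strictly dominated by r1 for Column (9<11, 7<10, 6<9); eliminate r3.
Row 2 is strictly dominated by row 1 (9>7); eliminate 2.
Row 3 is strictly dominated by row 1 (9>6); eliminate 3.
Only (1, r1) remains, with payoff 9.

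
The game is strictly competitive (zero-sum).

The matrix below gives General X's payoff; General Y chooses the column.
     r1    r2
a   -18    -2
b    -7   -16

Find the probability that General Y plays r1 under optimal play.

Row minima are -18 and -16, so General X's maximin is -16; column maxima are -7 and -2, so General Y's minimax is -7. These differ, so the equilibrium is in mixed strategies.
Let General Y play r1 with probability q. General X is indifferent when −18q − 2(1−q) = −7q − 16(1−q), giving q = 14/25.

14/25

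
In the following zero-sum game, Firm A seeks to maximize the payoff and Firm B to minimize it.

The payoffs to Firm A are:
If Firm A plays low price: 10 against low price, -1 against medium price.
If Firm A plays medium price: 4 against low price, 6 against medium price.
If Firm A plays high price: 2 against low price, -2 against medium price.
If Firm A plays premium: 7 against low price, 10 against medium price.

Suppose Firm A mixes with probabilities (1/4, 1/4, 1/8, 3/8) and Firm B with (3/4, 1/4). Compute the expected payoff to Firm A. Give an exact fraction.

Against (3/4, 1/4), each row's expected payoff is low price: 29/4; medium price: 9/2; high price: 1; premium: 31/4.
Taking the (1/4, 1/4, 1/8, 3/8)-weighted average: (1/4)·(29/4) + (1/4)·(9/2) + (1/8)·(1) + (3/8)·(31/4) = 191/32.

191/32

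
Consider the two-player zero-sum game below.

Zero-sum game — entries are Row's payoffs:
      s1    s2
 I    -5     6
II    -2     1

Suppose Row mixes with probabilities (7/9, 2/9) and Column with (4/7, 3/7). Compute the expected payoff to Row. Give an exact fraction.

Against (4/7, 3/7), each row's expected payoff is I: -2/7; II: -5/7.
Taking the (7/9, 2/9)-weighted average: (7/9)·(-2/7) + (2/9)·(-5/7) = -8/21.

-8/21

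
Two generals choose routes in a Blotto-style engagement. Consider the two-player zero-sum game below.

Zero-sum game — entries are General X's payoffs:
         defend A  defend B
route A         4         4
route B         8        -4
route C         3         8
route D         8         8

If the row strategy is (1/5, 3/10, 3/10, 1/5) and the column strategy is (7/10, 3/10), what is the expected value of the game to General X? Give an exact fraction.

507/100

Against (7/10, 3/10), each row's expected payoff is route A: 4; route B: 22/5; route C: 9/2; route D: 8.
Taking the (1/5, 3/10, 3/10, 1/5)-weighted average: (1/5)·(4) + (3/10)·(22/5) + (3/10)·(9/2) + (1/5)·(8) = 507/100.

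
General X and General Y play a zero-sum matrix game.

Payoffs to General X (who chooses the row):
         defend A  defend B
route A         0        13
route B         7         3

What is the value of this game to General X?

Row minima are 0 and 3, so General X's maximin is 3; column maxima are 7 and 13, so General Y's minimax is 7. These differ, so the equilibrium is in mixed strategies.
Let General X play route A with probability p. General Y is indifferent when 7(1−p) = 13p + 3(1−p), giving p = 4/17.
Let General Y play defend A with probability q. General X is indifferent when 13(1−q) = 7q + 3(1−q), giving q = 10/17.
The value is 0·(10/17) + (13)·(7/17) = 91/17.

91/17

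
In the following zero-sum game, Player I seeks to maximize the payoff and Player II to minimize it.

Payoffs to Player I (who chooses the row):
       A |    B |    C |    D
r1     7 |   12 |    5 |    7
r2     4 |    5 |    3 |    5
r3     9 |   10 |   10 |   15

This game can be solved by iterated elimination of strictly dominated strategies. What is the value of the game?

9

Row r2 is strictly dominated by row r1 (7>4, 12>5, 5>3, 7>5); eliminate r2.
Column B is strictly dominated by A for Player II (7<12, 9<10); eliminate B.
Column D is strictly dominated by C for Player II (5<7, 10<15); eliminate D.
Row r1 is strictly dominated by row r3 (9>7, 10>5); eliminate r1.
Column C is strictly dominated by A for Player II (9<10); eliminate C.
Only (r3, A) remains, with payoff 9.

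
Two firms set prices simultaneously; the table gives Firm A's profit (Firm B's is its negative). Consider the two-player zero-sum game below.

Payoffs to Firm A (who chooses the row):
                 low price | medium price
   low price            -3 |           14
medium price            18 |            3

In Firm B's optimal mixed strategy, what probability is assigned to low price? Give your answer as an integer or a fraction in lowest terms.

11/32

Row minima are -3 and 3, so Firm A's maximin is 3; column maxima are 18 and 14, so Firm B's minimax is 14. These differ, so the equilibrium is in mixed strategies.
Let Firm B play low price with probability q. Firm A is indifferent when −3q + 14(1−q) = 18q + 3(1−q), giving q = 11/32.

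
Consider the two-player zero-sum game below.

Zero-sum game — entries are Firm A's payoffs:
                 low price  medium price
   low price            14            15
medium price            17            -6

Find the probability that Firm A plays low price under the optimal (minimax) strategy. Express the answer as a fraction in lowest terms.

Row minima are 14 and -6, so Firm A's maximin is 14; column maxima are 17 and 15, so Firm B's minimax is 15. These differ, so the equilibrium is in mixed strategies.
Let Firm A play low price with probability p. Firm B is indifferent when 14p + 17(1−p) = 15p − 6(1−p), giving p = 23/24.

23/24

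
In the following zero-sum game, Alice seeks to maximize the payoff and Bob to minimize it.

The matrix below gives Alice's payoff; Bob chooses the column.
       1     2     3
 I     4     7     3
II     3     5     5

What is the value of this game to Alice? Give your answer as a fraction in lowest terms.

Column 2 is strictly dominated by 1 for Bob (it gives Alice more in every row).
The remaining 2×2 game on (I, II) × (1, 3) has no saddle point. Let Alice play I with probability p; indifference gives 4p + 3(1−p) = 3p + 5(1−p), so p = 2/3.
Similarly Bob's optimal q on 1 is 2/3, and the value is 4·(2/3) + (3)·(1/3) = 11/3.

11/3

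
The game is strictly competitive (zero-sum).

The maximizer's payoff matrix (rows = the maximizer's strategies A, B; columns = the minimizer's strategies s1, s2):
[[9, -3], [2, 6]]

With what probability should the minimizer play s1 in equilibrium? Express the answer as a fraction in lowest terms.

Row minima are -3 and 2, so the maximizer's maximin is 2; column maxima are 9 and 6, so the minimizer's minimax is 6. These differ, so the equilibrium is in mixed strategies.
Let the minimizer play s1 with probability q. The maximizer is indifferent when 9q − 3(1−q) = 2q + 6(1−q), giving q = 9/16.

9/16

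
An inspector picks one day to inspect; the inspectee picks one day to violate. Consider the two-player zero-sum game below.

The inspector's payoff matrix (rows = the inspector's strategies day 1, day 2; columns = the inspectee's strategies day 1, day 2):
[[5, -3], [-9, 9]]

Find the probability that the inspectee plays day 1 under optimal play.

6/13

Row minima are -3 and -9, so the inspector's maximin is -3; column maxima are 5 and 9, so the inspectee's minimax is 5. These differ, so the equilibrium is in mixed strategies.
Let the inspectee play day 1 with probability q. The inspector is indifferent when 5q − 3(1−q) = −9q + 9(1−q), giving q = 6/13.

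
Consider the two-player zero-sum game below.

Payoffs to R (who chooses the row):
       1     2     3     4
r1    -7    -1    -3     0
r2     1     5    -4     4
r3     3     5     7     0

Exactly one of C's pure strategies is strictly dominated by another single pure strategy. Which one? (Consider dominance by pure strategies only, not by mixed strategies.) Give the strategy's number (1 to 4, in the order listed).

C prefers columns that give R less. Compare 2 with 1: -7 < -1, 1 < 5, 3 < 5.
So 1 strictly dominates 2 for C; 2 is strictly dominated.

2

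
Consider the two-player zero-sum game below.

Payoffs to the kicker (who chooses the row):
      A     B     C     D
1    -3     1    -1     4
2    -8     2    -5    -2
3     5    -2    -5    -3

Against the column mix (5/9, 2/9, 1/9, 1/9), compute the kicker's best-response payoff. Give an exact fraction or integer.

13/9

1: (-3)·(5/9) + (1)·(2/9) + (-1)·(1/9) + (4)·(1/9) = -10/9.
2: (-8)·(5/9) + (2)·(2/9) + (-5)·(1/9) + (-2)·(1/9) = -43/9.
3: (5)·(5/9) + (-2)·(2/9) + (-5)·(1/9) + (-3)·(1/9) = 13/9.
The best pure response is 3 with expected payoff 13/9.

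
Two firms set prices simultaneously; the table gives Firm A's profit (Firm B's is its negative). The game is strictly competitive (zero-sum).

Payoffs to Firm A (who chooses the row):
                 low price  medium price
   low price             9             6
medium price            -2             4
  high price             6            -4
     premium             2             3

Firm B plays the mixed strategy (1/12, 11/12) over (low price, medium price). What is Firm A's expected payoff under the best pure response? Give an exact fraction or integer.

low price: (9)·(1/12) + (6)·(11/12) = 25/4.
medium price: (-2)·(1/12) + (4)·(11/12) = 7/2.
high price: (6)·(1/12) + (-4)·(11/12) = -19/6.
premium: (2)·(1/12) + (3)·(11/12) = 35/12.
The best pure response is low price with expected payoff 25/4.

25/4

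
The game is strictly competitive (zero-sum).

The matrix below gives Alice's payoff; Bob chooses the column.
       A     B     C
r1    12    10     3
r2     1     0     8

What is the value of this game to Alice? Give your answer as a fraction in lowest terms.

Column A is strictly dominated by B for Bob (it gives Alice more in every row).
The remaining 2×2 game on (r1, r2) × (B, C) has no saddle point. Let Alice play r1 with probability p; indifference gives 10p = 3p + 8(1−p), so p = 8/15.
Similarly Bob's optimal q on B is 1/3, and the value is 10·(1/3) + (3)·(2/3) = 16/3.

16/3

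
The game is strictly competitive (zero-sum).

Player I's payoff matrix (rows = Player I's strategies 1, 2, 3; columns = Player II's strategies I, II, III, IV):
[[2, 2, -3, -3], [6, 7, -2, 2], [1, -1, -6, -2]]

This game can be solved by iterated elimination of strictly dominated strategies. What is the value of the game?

-2

Row 3 is strictly dominated by row 2 (6>1, 7>-1, -2>-6, 2>-2); eliminate 3.
Row 1 is strictly dominated by row 2 (6>2, 7>2, -2>-3, 2>-3); eliminate 1.
Column IV is strictly dominated by III for Player II (-2<2); eliminate IV.
Column II is strictly dominated by I for Player II (6<7); eliminate II.
Column I is strictly dominated by III for Player II (-2<6); eliminate I.
Only (2, III) remains, with payoff -2.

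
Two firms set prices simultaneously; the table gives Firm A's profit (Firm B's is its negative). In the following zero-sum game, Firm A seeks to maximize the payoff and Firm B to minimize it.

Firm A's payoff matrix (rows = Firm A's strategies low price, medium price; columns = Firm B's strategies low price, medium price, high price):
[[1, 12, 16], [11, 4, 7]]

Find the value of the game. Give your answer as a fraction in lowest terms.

Column high price is strictly dominated by medium price for Firm B (it gives Firm A more in every row).
The remaining 2×2 game on (low price, medium price) × (low price, medium price) has no saddle point. Let Firm A play low price with probability p; indifference gives p + 11(1−p) = 12p + 4(1−p), so p = 7/18.
Similarly Firm B's optimal q on low price is 4/9, and the value is 1·(4/9) + (12)·(5/9) = 64/9.

64/9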